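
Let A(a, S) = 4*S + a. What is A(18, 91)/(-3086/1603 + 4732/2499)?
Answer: -15614823/1291 ≈ -12095.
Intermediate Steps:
A(a, S) = a + 4*S
A(18, 91)/(-3086/1603 + 4732/2499) = (18 + 4*91)/(-3086/1603 + 4732/2499) = (18 + 364)/(-3086*1/1603 + 4732*(1/2499)) = 382/(-3086/1603 + 676/357) = 382/(-2582/81753) = 382*(-81753/2582) = -15614823/1291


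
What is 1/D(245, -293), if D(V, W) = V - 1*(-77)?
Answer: 1/322 ≈ 0.0031056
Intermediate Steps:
D(V, W) = 77 + V (D(V, W) = V + 77 = 77 + V)
1/D(245, -293) = 1/(77 + 245) = 1/322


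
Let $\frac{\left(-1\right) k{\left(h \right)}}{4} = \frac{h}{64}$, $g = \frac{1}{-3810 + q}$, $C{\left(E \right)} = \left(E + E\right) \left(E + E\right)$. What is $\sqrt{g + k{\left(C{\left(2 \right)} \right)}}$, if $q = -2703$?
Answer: $\frac{i \sqrt{42425682}}{6513} \approx 1.0001 i$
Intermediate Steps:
$C{\left(E \right)} = 4 E^{2}$ ($C{\left(E \right)} = 2 E 2 E = 4 E^{2}$)
$g = - \frac{1}{6513}$ ($g = \frac{1}{-3810 - 2703} = \frac{1}{-6513} = - \frac{1}{6513} \approx -0.00015354$)
$k{\left(h \right)} = - \frac{h}{16}$ ($k{\left(h \right)} = - 4 \frac{h}{64} = - \frac{h}{16}$)
$\sqrt{g + k{\left(C{\left(2 \right)} \right)}} = \sqrt{- \frac{1}{6513} - \frac{4 \cdot 2^{2}}{16}} = \sqrt{- \frac{1}{6513} - \frac{4 \cdot 4}{16}} = \sqrt{- \frac{1}{6513} - 1} = \sqrt{- \frac{6514}{6513}} = \frac{i \sqrt{42425682}}{6513}$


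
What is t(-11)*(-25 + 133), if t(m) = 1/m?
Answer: -108/11 ≈ -9.8182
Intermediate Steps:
t(m) = 1/m
t(-11)*(-25 + 133) = (-25 + 133)/(-11) = -1/11*108 = -108/11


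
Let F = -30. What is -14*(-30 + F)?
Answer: 840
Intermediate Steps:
-14*(-30 + F) = -14*(-30 - 30) = -14*(-60) = 840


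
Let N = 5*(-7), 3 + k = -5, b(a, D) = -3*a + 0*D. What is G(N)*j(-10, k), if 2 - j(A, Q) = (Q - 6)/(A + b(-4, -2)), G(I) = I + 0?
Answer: -315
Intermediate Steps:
b(a, D) = -3*a (b(a, D) = -3*a + 0 = -3*a)
k = -8 (k = -3 - 5 = -8)
N = -35
G(I) = I
j(A, Q) = 2 - (-6 + Q)/(12 + A) (j(A, Q) = 2 - (Q - 6)/(A - 3*(-4)) = 2 - (-6 + Q)/(A + 12) = 2 - (-6 + Q)/(12 + A))
G(N)*j(-10, k) = -35*(30 - 1*(-8) + 2*(-10))/(12 - 10) = -35*(30 + 8 - 20)/2 = -35*18/2 = -35*9 = -315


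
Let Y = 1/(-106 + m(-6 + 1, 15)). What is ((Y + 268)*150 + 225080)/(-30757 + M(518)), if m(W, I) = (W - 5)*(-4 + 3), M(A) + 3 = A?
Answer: -4244455/483872 ≈ -8.7719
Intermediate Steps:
M(A) = -3 + A
m(W, I) = 5 - W (m(W, I) = (-5 + W)*(-1) = 5 - W)
Y = -1/96 (Y = 1/(-106 + (5 - (-6 + 1))) = 1/(-106 + (5 - 1*(-5))) = 1/(-106 + (5 + 5)) = 1/(-106 + 10) = 1/(-96) = -1/96 ≈ -0.010417)
((Y + 268)*150 + 225080)/(-30757 + M(518)) = ((-1/96 + 268)*150 + 225080)/(-30757 + (-3 + 518)) = ((25727/96)*150 + 225080)/(-30757 + 515) = (643175/16 + 225080)/(-30242) = (4244455/16)*(-1/30242) = -4244455/483872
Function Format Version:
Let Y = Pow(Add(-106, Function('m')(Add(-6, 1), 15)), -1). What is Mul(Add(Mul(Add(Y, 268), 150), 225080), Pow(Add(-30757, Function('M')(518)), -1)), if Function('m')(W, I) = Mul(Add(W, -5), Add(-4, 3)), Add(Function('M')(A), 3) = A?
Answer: Rational(-4244455, 483872) ≈ -8.7719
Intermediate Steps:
Function('M')(A) = Add(-3, A)
Function('m')(W, I) = Add(5, Mul(-1, W)) (Function('m')(W, I) = Mul(Add(-5, W), -1) = Add(5, Mul(-1, W)))
Y = Rational(-1, 96) (Y = Pow(Add(-106, Add(5, Mul(-1, Add(-6, 1)))), -1) = Pow(Add(-106, Add(5, Mul(-1, -5))), -1) = Pow(Add(-106, Add(5, 5)), -1) = Pow(Add(-106, 10), -1) = Pow(-96, -1) = Rational(-1, 96) ≈ -0.010417)
Mul(Add(Mul(Add(Y, 268), 150), 225080), Pow(Add(-30757, Function('M')(518)), -1)) = Mul(Add(Mul(Add(Rational(-1, 96), 268), 150), 225080), Pow(Add(-30757, Add(-3, 518)), -1)) = Mul(Add(Mul(Rational(25727, 96), 150), 225080), Pow(Add(-30757, 515), -1)) = Mul(Add(Rational(643175, 16), 225080), Pow(-30242, -1)) = Mul(Rational(4244455, 16), Rational(-1, 30242)) = Rational(-4244455, 483872)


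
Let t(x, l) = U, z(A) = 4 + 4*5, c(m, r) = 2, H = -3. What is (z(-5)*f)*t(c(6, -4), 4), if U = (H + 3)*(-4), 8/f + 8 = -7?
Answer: 0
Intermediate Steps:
f = -8/15 (f = 8/(-8 - 7) = 8/(-15) = 8*(-1/15) = -8/15 ≈ -0.53333)
z(A) = 24 (z(A) = 4 + 20 = 24)
U = 0 (U = (-3 + 3)*(-4) = 0*(-4) = 0)
t(x, l) = 0
(z(-5)*f)*t(c(6, -4), 4) = (24*(-8/15))*0 = -64/5*0 = 0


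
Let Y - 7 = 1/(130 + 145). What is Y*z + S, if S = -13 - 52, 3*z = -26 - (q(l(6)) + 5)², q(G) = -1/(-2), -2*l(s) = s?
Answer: -4319/22 ≈ -196.32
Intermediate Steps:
l(s) = -s/2
q(G) = ½ (q(G) = -1*(-½) = ½)
Y = 1926/275 (Y = 7 + 1/(130 + 145) = 7 + 1/275 = 1926/275 ≈ 7.0036)
z = -75/4 (z = (-26 - (½ + 5)²)/3 = (-26 - (11/2)²)/3 = (-26 - 1*121/4)/3 = (-26 - 121/4)/3 = (⅓)*(-225/4) = -75/4 ≈ -18.750)
S = -65
Y*z + S = (1926/275)*(-75/4) - 65 = -2889/22 - 65 = -4319/22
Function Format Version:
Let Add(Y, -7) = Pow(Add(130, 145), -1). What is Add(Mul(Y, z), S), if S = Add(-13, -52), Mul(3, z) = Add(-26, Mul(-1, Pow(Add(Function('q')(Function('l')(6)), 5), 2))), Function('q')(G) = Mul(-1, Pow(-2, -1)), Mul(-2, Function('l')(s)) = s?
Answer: Rational(-4319, 22) ≈ -196.32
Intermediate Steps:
Function('l')(s) = Mul(Rational(-1, 2), s)
Function('q')(G) = Rational(1, 2) (Function('q')(G) = Mul(-1, Rational(-1, 2)) = Rational(1, 2))
Y = Rational(1926, 275) (Y = Add(7, Pow(Add(130, 145), -1)) = Add(7, Pow(275, -1)) = Add(7, Rational(1, 275)) = Rational(1926, 275) ≈ 7.0036)
z = Rational(-75, 4) (z = Mul(Rational(1, 3), Add(-26, Mul(-1, Pow(Add(Rational(1, 2), 5), 2)))) = Mul(Rational(1, 3), Add(-26, Mul(-1, Pow(Rational(11, 2), 2)))) = Mul(Rational(1, 3), Add(-26, Mul(-1, Rational(121, 4)))) = Mul(Rational(1, 3), Add(-26, Rational(-121, 4))) = Mul(Rational(1, 3), Rational(-225, 4)) = Rational(-75, 4) ≈ -18.750)
S = -65
Add(Mul(Y, z), S) = Add(Mul(Rational(1926, 275), Rational(-75, 4)), -65) = Add(Rational(-2889, 22), -65) = Rational(-4319, 22)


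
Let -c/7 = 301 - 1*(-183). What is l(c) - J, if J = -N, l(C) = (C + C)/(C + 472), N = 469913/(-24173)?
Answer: -13113805/766179 ≈ -17.116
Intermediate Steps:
N = -20431/1051 (N = 469913*(-1/24173) = -20431/1051 ≈ -19.440)
c = -3388 (c = -7*(301 - 1*(-183)) = -7*(301 + 183) = -7*484 = -3388)
l(C) = 2*C/(472 + C) (l(C) = (2*C)/(472 + C) = 2*C/(472 + C))
J = 20431/1051 (J = -1*(-20431/1051) = 20431/1051 ≈ 19.440)
l(c) - J = 2*(-3388)/(472 - 3388) - 1*20431/1051 = 2*(-3388)/(-2916) - 20431/1051 = 2*(-3388)*(-1/2916) - 20431/1051 = 1694/729 - 20431/1051 = -13113805/766179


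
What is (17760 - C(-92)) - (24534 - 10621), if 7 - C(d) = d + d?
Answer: 3656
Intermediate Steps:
C(d) = 7 - 2*d (C(d) = 7 - (d + d) = 7 - 2*d)
(17760 - C(-92)) - (24534 - 10621) = (17760 - (7 - 2*(-92))) - (24534 - 10621) = (17760 - (7 + 184)) - 1*13913 = (17760 - 1*191) - 13913 = (17760 - 191) - 13913 = 17569 - 13913 = 3656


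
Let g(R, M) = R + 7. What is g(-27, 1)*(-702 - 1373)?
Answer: 41500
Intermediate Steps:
g(R, M) = 7 + R
g(-27, 1)*(-702 - 1373) = (7 - 27)*(-702 - 1373) = -20*(-2075) = 41500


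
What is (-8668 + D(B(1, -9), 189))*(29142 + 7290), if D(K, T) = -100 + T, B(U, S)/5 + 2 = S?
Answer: -312550128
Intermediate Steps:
B(U, S) = -10 + 5*S
(-8668 + D(B(1, -9), 189))*(29142 + 7290) = (-8668 + (-100 + 189))*(29142 + 7290) = (-8668 + 89)*36432 = -8579*36432 = -312550128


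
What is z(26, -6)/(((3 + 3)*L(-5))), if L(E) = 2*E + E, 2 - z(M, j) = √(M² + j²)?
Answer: -1/45 + √178/45 ≈ 0.27426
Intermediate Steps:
z(M, j) = 2 - √(M² + j²)
L(E) = 3*E
z(26, -6)/(((3 + 3)*L(-5))) = (2 - √(26² + (-6)²))/(((3 + 3)*(3*(-5)))) = (2 - √(676 + 36))/((6*(-15))) = (2 - √712)/(-90) = (2 - 2*√178)*(-1/90) = -1/45 + √178/45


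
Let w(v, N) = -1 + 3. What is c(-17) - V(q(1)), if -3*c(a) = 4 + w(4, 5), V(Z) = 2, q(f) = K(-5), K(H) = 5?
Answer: -4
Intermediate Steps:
w(v, N) = 2
q(f) = 5
c(a) = -2 (c(a) = -(4 + 2)/3 = -⅓*6 = -2)
c(-17) - V(q(1)) = -2 - 1*2 = -2 - 2 = -4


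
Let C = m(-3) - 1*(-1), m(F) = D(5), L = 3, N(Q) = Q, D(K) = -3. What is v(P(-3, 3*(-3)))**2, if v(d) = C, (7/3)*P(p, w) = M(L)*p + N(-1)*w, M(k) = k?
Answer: 4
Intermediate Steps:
m(F) = -3
C = -2 (C = -3 - 1*(-1) = -3 + 1 = -2)
P(p, w) = -3*w/7 + 9*p/7 (P(p, w) = 3*(3*p - w)/7 = 3*(-w + 3*p)/7 = -3*w/7 + 9*p/7)
v(d) = -2
v(P(-3, 3*(-3)))**2 = (-2)**2 = 4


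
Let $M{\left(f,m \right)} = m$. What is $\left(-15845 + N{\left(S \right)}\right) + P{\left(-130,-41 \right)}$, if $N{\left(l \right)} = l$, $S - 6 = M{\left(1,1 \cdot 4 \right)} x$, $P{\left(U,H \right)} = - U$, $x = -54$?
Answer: $-15925$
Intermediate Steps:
$S = -210$ ($S = 6 + 1 \cdot 4 \left(-54\right) = 6 + 4 \left(-54\right) = 6 - 216 = -210$)
$\left(-15845 + N{\left(S \right)}\right) + P{\left(-130,-41 \right)} = \left(-15845 - 210\right) - -130 = -16055 + 130 = -15925$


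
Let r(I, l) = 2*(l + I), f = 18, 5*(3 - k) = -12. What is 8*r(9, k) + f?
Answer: 1242/5 ≈ 248.40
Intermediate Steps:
k = 27/5 (k = 3 - ⅕*(-12) = 3 + 12/5 = 27/5 ≈ 5.4000)
r(I, l) = 2*I + 2*l (r(I, l) = 2*(I + l) = 2*I + 2*l)
8*r(9, k) + f = 8*(2*9 + 2*(27/5)) + 18 = 8*(18 + 54/5) + 18 = 8*(144/5) + 18 = 1152/5 + 18 = 1242/5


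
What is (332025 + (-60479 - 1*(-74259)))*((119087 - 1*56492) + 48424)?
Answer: 38390925295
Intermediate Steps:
(332025 + (-60479 - 1*(-74259)))*((119087 - 1*56492) + 48424) = (332025 + (-60479 + 74259))*((119087 - 56492) + 48424) = (332025 + 13780)*(62595 + 48424) = 345805*111019 = 38390925295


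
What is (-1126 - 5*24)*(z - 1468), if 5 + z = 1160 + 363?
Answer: -62300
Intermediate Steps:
z = 1518 (z = -5 + (1160 + 363) = -5 + 1523 = 1518)
(-1126 - 5*24)*(z - 1468) = (-1126 - 5*24)*(1518 - 1468) = (-1126 - 120)*50 = -1246*50 = -62300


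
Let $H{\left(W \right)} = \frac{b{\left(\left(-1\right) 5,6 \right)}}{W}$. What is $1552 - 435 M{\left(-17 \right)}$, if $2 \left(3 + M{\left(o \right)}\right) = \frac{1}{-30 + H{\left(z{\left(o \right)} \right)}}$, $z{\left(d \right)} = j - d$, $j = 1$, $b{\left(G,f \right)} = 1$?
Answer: $\frac{1543838}{539} \approx 2864.3$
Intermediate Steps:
$z{\left(d \right)} = 1 - d$
$H{\left(W \right)} = \frac{1}{W}$ ($H{\left(W \right)} = 1 \frac{1}{W} = \frac{1}{W}$)
$M{\left(o \right)} = -3 + \frac{1}{2 \left(-30 + \frac{1}{1 - o}\right)}$
$1552 - 435 M{\left(-17 \right)} = 1552 - 435 \frac{175 - -3077}{2 \left(-29 + 30 \left(-17\right)\right)} = 1552 - 435 \frac{175 + 3077}{2 \left(-29 - 510\right)} = 1552 - 435 \cdot \frac{1}{2} \frac{1}{-539} \cdot 3252 = 1552 - 435 \cdot \frac{1}{2} \left(- \frac{1}{539}\right) 3252 = 1552 - - \frac{707310}{539} = 1552 + \frac{707310}{539} = \frac{1543838}{539}$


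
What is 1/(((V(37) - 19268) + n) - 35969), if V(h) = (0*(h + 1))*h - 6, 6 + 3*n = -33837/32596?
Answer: -32596/1800777299 ≈ -1.8101e-5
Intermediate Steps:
n = -76471/32596 (n = -2 + (-33837/32596)/3 = -2 + (-33837*1/32596)/3 = -2 + (⅓)*(-33837/32596) = -2 - 11279/32596 = -76471/32596 ≈ -2.3460)
V(h) = -6 (V(h) = (0*(1 + h))*h - 6 = 0*h - 6 = 0 - 6 = -6)
1/(((V(37) - 19268) + n) - 35969) = 1/(((-6 - 19268) - 76471/32596) - 35969) = 1/((-19274 - 76471/32596) - 35969) = 1/(-628331775/32596 - 35969) = 1/(-1800777299/32596) = -32596/1800777299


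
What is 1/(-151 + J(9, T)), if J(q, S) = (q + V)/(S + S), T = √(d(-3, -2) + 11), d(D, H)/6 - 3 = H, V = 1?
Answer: -2567/387592 - 5*√17/387592 ≈ -0.0066761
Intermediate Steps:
d(D, H) = 18 + 6*H
T = √17 (T = √((18 + 6*(-2)) + 11) = √((18 - 12) + 11) = √(6 + 11) = √17 ≈ 4.1231)
J(q, S) = (1 + q)/(2*S) (J(q, S) = (q + 1)/(S + S) = (1 + q)/((2*S)) = (1 + q)*(1/(2*S)) = (1 + q)/(2*S))
1/(-151 + J(9, T)) = 1/(-151 + (1 + 9)/(2*(√17))) = 1/(-151 + (½)*(√17/17)*10) = 1/(-151 + 5*√17/17)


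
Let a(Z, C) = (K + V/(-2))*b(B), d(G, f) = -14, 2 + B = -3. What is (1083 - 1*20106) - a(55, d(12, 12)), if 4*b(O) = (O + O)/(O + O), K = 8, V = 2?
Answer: -76099/4 ≈ -19025.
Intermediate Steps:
B = -5 (B = -2 - 3 = -5)
b(O) = 1/4 (b(O) = ((O + O)/(O + O))/4 = ((2*O)/((2*O)))/4 = ((2*O)*(1/(2*O)))/4 = (1/4)*1 = 1/4)
a(Z, C) = 7/4 (a(Z, C) = (8 + 2/(-2))*(1/4) = (8 + 2*(-1/2))*(1/4) = (8 - 1)*(1/4) = 7*(1/4) = 7/4)
(1083 - 1*20106) - a(55, d(12, 12)) = (1083 - 1*20106) - 1*7/4 = (1083 - 20106) - 7/4 = -19023 - 7/4 = -76099/4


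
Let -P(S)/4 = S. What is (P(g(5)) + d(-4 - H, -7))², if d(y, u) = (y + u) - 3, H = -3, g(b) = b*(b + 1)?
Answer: 17161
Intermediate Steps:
g(b) = b*(1 + b)
P(S) = -4*S
d(y, u) = -3 + u + y (d(y, u) = (u + y) - 3 = -3 + u + y)
(P(g(5)) + d(-4 - H, -7))² = (-20*(1 + 5) + (-3 - 7 + (-4 - 1*(-3))))² = (-20*6 + (-3 - 7 + (-4 + 3)))² = (-4*30 + (-3 - 7 - 1))² = (-120 - 11)² = (-131)² = 17161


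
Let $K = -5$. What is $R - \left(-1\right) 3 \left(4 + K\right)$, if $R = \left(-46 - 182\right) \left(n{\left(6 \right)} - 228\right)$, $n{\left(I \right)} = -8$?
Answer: $53805$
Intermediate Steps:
$R = 53808$ ($R = \left(-46 - 182\right) \left(-8 - 228\right) = \left(-228\right) \left(-236\right) = 53808$)
$R - \left(-1\right) 3 \left(4 + K\right) = 53808 - \left(-1\right) 3 \left(4 - 5\right) = 53808 - \left(-3\right) \left(-1\right) = 53808 - 3 = 53805$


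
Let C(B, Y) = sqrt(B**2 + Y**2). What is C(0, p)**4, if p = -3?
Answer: 81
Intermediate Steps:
C(0, p)**4 = (sqrt(0**2 + (-3)**2))**4 = (sqrt(0 + 9))**4 = (sqrt(9))**4 = 3**4 = 81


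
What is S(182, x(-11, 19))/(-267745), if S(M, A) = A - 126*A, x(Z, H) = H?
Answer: 475/53549 ≈ 0.0088704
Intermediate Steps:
S(M, A) = -125*A
S(182, x(-11, 19))/(-267745) = -125*19/(-267745) = -2375*(-1/267745) = 475/53549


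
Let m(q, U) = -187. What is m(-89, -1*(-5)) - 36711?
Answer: -36898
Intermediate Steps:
m(-89, -1*(-5)) - 36711 = -187 - 36711 = -36898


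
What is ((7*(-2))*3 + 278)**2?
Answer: 55696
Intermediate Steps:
((7*(-2))*3 + 278)**2 = (-14*3 + 278)**2 = (-42 + 278)**2 = 236**2 = 55696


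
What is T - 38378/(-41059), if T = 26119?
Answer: 1072458399/41059 ≈ 26120.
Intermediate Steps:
T - 38378/(-41059) = 26119 - 38378/(-41059) = 26119 - 38378*(-1/41059) = 26119 + 38378/41059 = 1072458399/41059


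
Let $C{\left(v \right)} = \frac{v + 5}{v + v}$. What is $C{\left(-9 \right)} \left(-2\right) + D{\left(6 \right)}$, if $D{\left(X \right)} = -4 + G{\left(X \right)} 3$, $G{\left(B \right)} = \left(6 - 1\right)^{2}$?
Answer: $\frac{635}{9} \approx 70.556$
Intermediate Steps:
$G{\left(B \right)} = 25$ ($G{\left(B \right)} = 5^{2} = 25$)
$C{\left(v \right)} = \frac{5 + v}{2 v}$
$D{\left(X \right)} = 71$ ($D{\left(X \right)} = -4 + 25 \cdot 3 = -4 + 75 = 71$)
$C{\left(-9 \right)} \left(-2\right) + D{\left(6 \right)} = \frac{5 - 9}{2 \left(-9\right)} \left(-2\right) + 71 = \frac{1}{2} \left(- \frac{1}{9}\right) \left(-4\right) \left(-2\right) + 71 = \frac{2}{9} \left(-2\right) + 71 = - \frac{4}{9} + 71 = \frac{635}{9}$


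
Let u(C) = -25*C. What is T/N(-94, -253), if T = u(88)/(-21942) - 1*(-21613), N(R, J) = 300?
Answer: 237117323/3291300 ≈ 72.044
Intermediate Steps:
T = 237117323/10971 (T = -25*88/(-21942) - 1*(-21613) = -2200*(-1/21942) + 21613 = 1100/10971 + 21613 = 237117323/10971 ≈ 21613.)
T/N(-94, -253) = (237117323/10971)/300 = (237117323/10971)*(1/300) = 237117323/3291300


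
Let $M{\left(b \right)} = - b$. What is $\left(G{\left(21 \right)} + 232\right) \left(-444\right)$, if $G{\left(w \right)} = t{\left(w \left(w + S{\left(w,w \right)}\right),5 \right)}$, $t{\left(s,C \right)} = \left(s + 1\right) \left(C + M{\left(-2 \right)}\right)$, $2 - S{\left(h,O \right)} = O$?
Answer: $-236652$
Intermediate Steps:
$S{\left(h,O \right)} = 2 - O$
$t{\left(s,C \right)} = \left(1 + s\right) \left(2 + C\right)$ ($t{\left(s,C \right)} = \left(s + 1\right) \left(C - -2\right) = \left(1 + s\right) \left(C + 2\right) = \left(1 + s\right) \left(2 + C\right)$)
$G{\left(w \right)} = 7 + 14 w$ ($G{\left(w \right)} = 2 + 5 + 2 w \left(w - \left(-2 + w\right)\right) + 5 w \left(w - \left(-2 + w\right)\right) = 2 + 5 + 2 w 2 + 5 w 2 = 2 + 5 + 2 \cdot 2 w + 5 \cdot 2 w = 2 + 5 + 4 w + 10 w = 7 + 14 w$)
$\left(G{\left(21 \right)} + 232\right) \left(-444\right) = \left(\left(7 + 14 \cdot 21\right) + 232\right) \left(-444\right) = \left(\left(7 + 294\right) + 232\right) \left(-444\right) = \left(301 + 232\right) \left(-444\right) = 533 \left(-444\right) = -236652$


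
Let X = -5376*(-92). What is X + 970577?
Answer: 1465169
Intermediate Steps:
X = 494592
X + 970577 = 494592 + 970577 = 1465169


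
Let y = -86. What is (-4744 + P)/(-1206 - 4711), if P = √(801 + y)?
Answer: 4744/5917 - √715/5917 ≈ 0.79724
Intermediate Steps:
P = √715 (P = √(801 - 86) = √715 ≈ 26.739)
(-4744 + P)/(-1206 - 4711) = (-4744 + √715)/(-1206 - 4711) = (-4744 + √715)/(-5917) = (-4744 + √715)*(-1/5917) = 4744/5917 - √715/5917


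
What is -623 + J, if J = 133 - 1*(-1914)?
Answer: 1424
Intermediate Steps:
J = 2047 (J = 133 + 1914 = 2047)
-623 + J = -623 + 2047 = 1424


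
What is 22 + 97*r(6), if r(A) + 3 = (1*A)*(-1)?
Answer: -851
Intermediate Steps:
r(A) = -3 - A (r(A) = -3 + (1*A)*(-1) = -3 + A*(-1) = -3 - A)
22 + 97*r(6) = 22 + 97*(-3 - 1*6) = 22 + 97*(-3 - 6) = 22 + 97*(-9) = 22 - 873 = -851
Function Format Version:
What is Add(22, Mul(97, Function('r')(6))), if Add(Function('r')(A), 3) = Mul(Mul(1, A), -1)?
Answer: -851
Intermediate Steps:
Function('r')(A) = Add(-3, Mul(-1, A)) (Function('r')(A) = Add(-3, Mul(Mul(1, A), -1)) = Add(-3, Mul(A, -1)) = Add(-3, Mul(-1, A)))
Add(22, Mul(97, Function('r')(6))) = Add(22, Mul(97, Add(-3, Mul(-1, 6)))) = Add(22, Mul(97, Add(-3, -6))) = Add(22, Mul(97, -9)) = Add(22, -873) = -851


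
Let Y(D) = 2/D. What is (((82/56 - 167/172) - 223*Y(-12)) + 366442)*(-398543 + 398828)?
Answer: 31438457635/301 ≈ 1.0445e+8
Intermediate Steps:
(((82/56 - 167/172) - 223*Y(-12)) + 366442)*(-398543 + 398828) = (((82/56 - 167/172) - 446/(-12)) + 366442)*(-398543 + 398828) = (((82*(1/56) - 167*1/172) - 446*(-1)/12) + 366442)*285 = (((41/28 - 167/172) - 223*(-⅙)) + 366442)*285 = ((297/602 + 223/6) + 366442)*285 = (34007/903 + 366442)*285 = (330931133/903)*285 = 31438457635/301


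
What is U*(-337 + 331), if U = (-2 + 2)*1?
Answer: 0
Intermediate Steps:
U = 0 (U = 0*1 = 0)
U*(-337 + 331) = 0*(-337 + 331) = 0*(-6) = 0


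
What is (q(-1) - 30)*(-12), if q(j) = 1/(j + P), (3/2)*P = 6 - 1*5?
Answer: 396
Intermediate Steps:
P = ⅔ (P = 2*(6 - 1*5)/3 = 2*(6 - 5)/3 = (⅔)*1 = ⅔ ≈ 0.66667)
q(j) = 1/(⅔ + j) (q(j) = 1/(j + ⅔) = 1/(⅔ + j))
(q(-1) - 30)*(-12) = (3/(2 + 3*(-1)) - 30)*(-12) = (3/(2 - 3) - 30)*(-12) = (3/(-1) - 30)*(-12) = (3*(-1) - 30)*(-12) = (-3 - 30)*(-12) = -33*(-12) = 396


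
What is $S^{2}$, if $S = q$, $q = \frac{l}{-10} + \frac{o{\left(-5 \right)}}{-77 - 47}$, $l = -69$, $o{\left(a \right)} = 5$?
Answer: $\frac{18088009}{384400} \approx 47.055$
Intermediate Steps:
$q = \frac{4253}{620}$ ($q = - \frac{69}{-10} + \frac{5}{-77 - 47} = \left(-69\right) \left(- \frac{1}{10}\right) + \frac{5}{-77 - 47} = \frac{69}{10} + \frac{5}{-124} = \frac{69}{10} + 5 \left(- \frac{1}{124}\right) = \frac{69}{10} - \frac{5}{124} = \frac{4253}{620} \approx 6.8597$)
$S = \frac{4253}{620} \approx 6.8597$
$S^{2} = \left(\frac{4253}{620}\right)^{2} = \frac{18088009}{384400}$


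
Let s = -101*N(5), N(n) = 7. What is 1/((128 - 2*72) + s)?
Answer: -1/723 ≈ -0.0013831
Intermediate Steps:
s = -707 (s = -101*7 = -707)
1/((128 - 2*72) + s) = 1/((128 - 2*72) - 707) = 1/((128 - 144) - 707) = 1/(-16 - 707) = 1/(-723) = -1/723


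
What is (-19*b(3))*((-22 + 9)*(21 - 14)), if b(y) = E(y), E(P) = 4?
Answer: 6916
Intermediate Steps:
b(y) = 4
(-19*b(3))*((-22 + 9)*(21 - 14)) = (-19*4)*((-22 + 9)*(21 - 14)) = -(-988)*7 = -76*(-91) = 6916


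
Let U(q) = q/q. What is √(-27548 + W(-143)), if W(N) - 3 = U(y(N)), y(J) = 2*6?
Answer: 2*I*√6886 ≈ 165.96*I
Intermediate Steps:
y(J) = 12
U(q) = 1
W(N) = 4 (W(N) = 3 + 1 = 4)
√(-27548 + W(-143)) = √(-27548 + 4) = √(-27544) = 2*I*√6886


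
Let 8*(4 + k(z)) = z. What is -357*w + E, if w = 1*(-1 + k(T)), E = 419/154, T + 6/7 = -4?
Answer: 617377/308 ≈ 2004.5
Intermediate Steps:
T = -34/7 (T = -6/7 - 4 = -34/7 ≈ -4.8571)
E = 419/154 (E = 419*(1/154) = 419/154 ≈ 2.7208)
k(z) = -4 + z/8
w = -157/28 (w = 1*(-1 + (-4 + (⅛)*(-34/7))) = 1*(-1 + (-4 - 17/28)) = 1*(-1 - 129/28) = 1*(-157/28) = -157/28 ≈ -5.6071)
-357*w + E = -357*(-157/28) + 419/154 = 8007/4 + 419/154 = 617377/308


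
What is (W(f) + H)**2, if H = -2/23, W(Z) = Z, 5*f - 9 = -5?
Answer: 6724/13225 ≈ 0.50843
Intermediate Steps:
f = 4/5 (f = 9/5 + (1/5)*(-5) = 9/5 - 1 = 4/5 ≈ 0.80000)
H = -2/23 (H = -2*1/23 = -2/23 ≈ -0.086957)
(W(f) + H)**2 = (4/5 - 2/23)**2 = (82/115)**2 = 6724/13225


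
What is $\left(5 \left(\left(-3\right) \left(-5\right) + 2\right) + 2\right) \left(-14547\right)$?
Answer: $-1265589$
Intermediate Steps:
$\left(5 \left(\left(-3\right) \left(-5\right) + 2\right) + 2\right) \left(-14547\right) = \left(5 \left(15 + 2\right) + 2\right) \left(-14547\right) = \left(5 \cdot 17 + 2\right) \left(-14547\right) = \left(85 + 2\right) \left(-14547\right) = 87 \left(-14547\right) = -1265589$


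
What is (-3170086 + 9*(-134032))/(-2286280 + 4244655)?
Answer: -4376374/1958375 ≈ -2.2347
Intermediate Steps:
(-3170086 + 9*(-134032))/(-2286280 + 4244655) = (-3170086 - 1206288)/1958375 = -4376374*1/1958375 = -4376374/1958375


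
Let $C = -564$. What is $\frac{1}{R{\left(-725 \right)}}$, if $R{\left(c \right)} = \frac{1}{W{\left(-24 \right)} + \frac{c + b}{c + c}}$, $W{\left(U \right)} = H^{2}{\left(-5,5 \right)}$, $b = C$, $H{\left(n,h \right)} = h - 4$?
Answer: $\frac{2739}{1450} \approx 1.889$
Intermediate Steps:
$H{\left(n,h \right)} = -4 + h$
$b = -564$
$W{\left(U \right)} = 1$ ($W{\left(U \right)} = \left(-4 + 5\right)^{2} = 1^{2} = 1$)
$R{\left(c \right)} = \frac{1}{1 + \frac{-564 + c}{2 c}}$ ($R{\left(c \right)} = \frac{1}{1 + \frac{c - 564}{c + c}} = \frac{1}{1 + \frac{-564 + c}{2 c}}$)
$\frac{1}{R{\left(-725 \right)}} = \frac{1}{\frac{2}{3} \left(-725\right) \frac{1}{-188 - 725}} = \frac{1}{\frac{2}{3} \left(-725\right) \frac{1}{-913}} = \frac{1}{\frac{2}{3} \left(-725\right) \left(- \frac{1}{913}\right)} = \frac{1}{\frac{1450}{2739}} = \frac{2739}{1450}$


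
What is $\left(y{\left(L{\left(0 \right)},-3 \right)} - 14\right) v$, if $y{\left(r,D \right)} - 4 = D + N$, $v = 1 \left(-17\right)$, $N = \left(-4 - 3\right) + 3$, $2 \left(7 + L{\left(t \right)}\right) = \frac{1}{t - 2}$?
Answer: $289$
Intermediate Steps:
$L{\left(t \right)} = -7 + \frac{1}{2 \left(-2 + t\right)}$ ($L{\left(t \right)} = -7 + \frac{1}{2 \left(t - 2\right)} = -7 + \frac{1}{2 \left(-2 + t\right)}$)
$N = -4$ ($N = -7 + 3 = -4$)
$v = -17$
$y{\left(r,D \right)} = D$ ($y{\left(r,D \right)} = 4 + \left(D - 4\right) = 4 + \left(-4 + D\right) = D$)
$\left(y{\left(L{\left(0 \right)},-3 \right)} - 14\right) v = \left(-3 - 14\right) \left(-17\right) = \left(-17\right) \left(-17\right) = 289$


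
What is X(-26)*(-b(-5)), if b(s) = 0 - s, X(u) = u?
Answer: 130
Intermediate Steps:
b(s) = -s
X(-26)*(-b(-5)) = -(-26)*(-1*(-5)) = -(-26)*5 = -26*(-5) = 130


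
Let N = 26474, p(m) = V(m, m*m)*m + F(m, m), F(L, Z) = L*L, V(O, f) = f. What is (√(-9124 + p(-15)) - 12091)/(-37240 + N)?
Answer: 12091/10766 - 19*I*√34/10766 ≈ 1.1231 - 0.010291*I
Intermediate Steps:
F(L, Z) = L²
p(m) = m² + m³ (p(m) = (m*m)*m + m² = m²*m + m² = m³ + m² = m² + m³)
(√(-9124 + p(-15)) - 12091)/(-37240 + N) = (√(-9124 + (-15)²*(1 - 15)) - 12091)/(-37240 + 26474) = (√(-9124 + 225*(-14)) - 12091)/(-10766) = (√(-9124 - 3150) - 12091)*(-1/10766) = (√(-12274) - 12091)*(-1/10766) = (19*I*√34 - 12091)*(-1/10766) = (-12091 + 19*I*√34)*(-1/10766) = 12091/10766 - 19*I*√34/10766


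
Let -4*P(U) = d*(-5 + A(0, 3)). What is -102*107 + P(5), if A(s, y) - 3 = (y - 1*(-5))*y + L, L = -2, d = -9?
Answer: -10869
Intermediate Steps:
A(s, y) = 1 + y*(5 + y) (A(s, y) = 3 + ((y - 1*(-5))*y - 2) = 3 + ((y + 5)*y - 2) = 3 + ((5 + y)*y - 2) = 3 + (y*(5 + y) - 2) = 3 + (-2 + y*(5 + y)) = 1 + y*(5 + y))
P(U) = 45 (P(U) = -(-9)*(-5 + (1 + 3² + 5*3))/4 = -(-9)*(-5 + (1 + 9 + 15))/4 = -(-9)*(-5 + 25)/4 = -(-9)*20/4 = -¼*(-180) = 45)
-102*107 + P(5) = -102*107 + 45 = -10914 + 45 = -10869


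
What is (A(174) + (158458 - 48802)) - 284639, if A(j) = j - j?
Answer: -174983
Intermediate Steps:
A(j) = 0
(A(174) + (158458 - 48802)) - 284639 = (0 + (158458 - 48802)) - 284639 = (0 + 109656) - 284639 = 109656 - 284639 = -174983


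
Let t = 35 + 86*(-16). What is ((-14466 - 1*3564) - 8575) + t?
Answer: -27946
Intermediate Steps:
t = -1341 (t = 35 - 1376 = -1341)
((-14466 - 1*3564) - 8575) + t = ((-14466 - 1*3564) - 8575) - 1341 = ((-14466 - 3564) - 8575) - 1341 = (-18030 - 8575) - 1341 = -26605 - 1341 = -27946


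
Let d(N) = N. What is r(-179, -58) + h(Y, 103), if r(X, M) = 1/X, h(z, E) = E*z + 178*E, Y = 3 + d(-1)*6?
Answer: 3226474/179 ≈ 18025.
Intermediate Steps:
Y = -3 (Y = 3 - 1*6 = 3 - 6 = -3)
h(z, E) = 178*E + E*z
r(-179, -58) + h(Y, 103) = 1/(-179) + 103*(178 - 3) = -1/179 + 103*175 = -1/179 + 18025 = 3226474/179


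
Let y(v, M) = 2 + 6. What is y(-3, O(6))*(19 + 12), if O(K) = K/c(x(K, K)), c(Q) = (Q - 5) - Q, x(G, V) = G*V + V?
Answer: 248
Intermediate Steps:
x(G, V) = V + G*V
c(Q) = -5 (c(Q) = (-5 + Q) - Q = -5)
O(K) = -K/5 (O(K) = K/(-5) = K*(-⅕) = -K/5)
y(v, M) = 8
y(-3, O(6))*(19 + 12) = 8*(19 + 12) = 8*31 = 248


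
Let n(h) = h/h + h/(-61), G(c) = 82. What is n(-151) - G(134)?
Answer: -4790/61 ≈ -78.525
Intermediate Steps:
n(h) = 1 - h/61 (n(h) = 1 + h*(-1/61) = 1 - h/61)
n(-151) - G(134) = (1 - 1/61*(-151)) - 1*82 = (1 + 151/61) - 82 = 212/61 - 82 = -4790/61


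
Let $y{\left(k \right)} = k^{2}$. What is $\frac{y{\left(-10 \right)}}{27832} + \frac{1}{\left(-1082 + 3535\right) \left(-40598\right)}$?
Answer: $\frac{622416348}{173231402113} \approx 0.003593$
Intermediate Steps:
$\frac{y{\left(-10 \right)}}{27832} + \frac{1}{\left(-1082 + 3535\right) \left(-40598\right)} = \frac{\left(-10\right)^{2}}{27832} + \frac{1}{\left(-1082 + 3535\right) \left(-40598\right)} = 100 \cdot \frac{1}{27832} + \frac{1}{2453} \left(- \frac{1}{40598}\right) = \frac{25}{6958} + \frac{1}{2453} \left(- \frac{1}{40598}\right) = \frac{25}{6958} - \frac{1}{99586894} = \frac{622416348}{173231402113}$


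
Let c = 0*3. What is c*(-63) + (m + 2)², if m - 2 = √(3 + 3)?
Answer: (4 + √6)² ≈ 41.596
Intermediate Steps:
c = 0
m = 2 + √6 (m = 2 + √(3 + 3) = 2 + √6 ≈ 4.4495)
c*(-63) + (m + 2)² = 0*(-63) + ((2 + √6) + 2)² = 0 + (4 + √6)² = (4 + √6)²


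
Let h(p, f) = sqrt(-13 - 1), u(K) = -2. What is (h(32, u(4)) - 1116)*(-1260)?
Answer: 1406160 - 1260*I*sqrt(14) ≈ 1.4062e+6 - 4714.5*I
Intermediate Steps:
h(p, f) = I*sqrt(14) (h(p, f) = sqrt(-14) = I*sqrt(14))
(h(32, u(4)) - 1116)*(-1260) = (I*sqrt(14) - 1116)*(-1260) = (-1116 + I*sqrt(14))*(-1260) = 1406160 - 1260*I*sqrt(14)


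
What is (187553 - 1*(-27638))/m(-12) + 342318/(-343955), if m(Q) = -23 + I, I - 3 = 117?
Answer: 73982815559/33363635 ≈ 2217.5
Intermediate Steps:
I = 120 (I = 3 + 117 = 120)
m(Q) = 97 (m(Q) = -23 + 120 = 97)
(187553 - 1*(-27638))/m(-12) + 342318/(-343955) = (187553 - 1*(-27638))/97 + 342318/(-343955) = (187553 + 27638)*(1/97) + 342318*(-1/343955) = 215191*(1/97) - 342318/343955 = 215191/97 - 342318/343955 = 73982815559/33363635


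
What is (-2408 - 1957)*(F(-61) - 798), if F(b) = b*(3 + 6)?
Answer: 5879655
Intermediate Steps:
F(b) = 9*b (F(b) = b*9 = 9*b)
(-2408 - 1957)*(F(-61) - 798) = (-2408 - 1957)*(9*(-61) - 798) = -4365*(-549 - 798) = -4365*(-1347) = 5879655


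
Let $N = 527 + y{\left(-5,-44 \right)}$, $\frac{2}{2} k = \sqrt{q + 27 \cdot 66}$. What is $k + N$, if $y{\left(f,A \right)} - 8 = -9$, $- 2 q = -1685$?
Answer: $526 + \frac{\sqrt{10498}}{2} \approx 577.23$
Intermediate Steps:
$q = \frac{1685}{2}$ ($q = \left(- \frac{1}{2}\right) \left(-1685\right) = \frac{1685}{2} \approx 842.5$)
$y{\left(f,A \right)} = -1$ ($y{\left(f,A \right)} = 8 - 9 = -1$)
$k = \frac{\sqrt{10498}}{2}$ ($k = \sqrt{\frac{1685}{2} + 27 \cdot 66} = \sqrt{\frac{1685}{2} + 1782} = \sqrt{\frac{5249}{2}} = \frac{\sqrt{10498}}{2} \approx 51.23$)
$N = 526$ ($N = 527 - 1 = 526$)
$k + N = \frac{\sqrt{10498}}{2} + 526 = 526 + \frac{\sqrt{10498}}{2}$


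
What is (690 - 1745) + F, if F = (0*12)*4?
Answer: -1055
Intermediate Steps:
F = 0 (F = 0*4 = 0)
(690 - 1745) + F = (690 - 1745) + 0 = -1055 + 0 = -1055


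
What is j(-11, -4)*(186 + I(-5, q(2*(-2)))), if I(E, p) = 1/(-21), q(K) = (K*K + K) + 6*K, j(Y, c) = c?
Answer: -15620/21 ≈ -743.81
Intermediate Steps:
q(K) = K**2 + 7*K (q(K) = (K**2 + K) + 6*K = (K + K**2) + 6*K = K**2 + 7*K)
I(E, p) = -1/21
j(-11, -4)*(186 + I(-5, q(2*(-2)))) = -4*(186 - 1/21) = -4*3905/21 = -15620/21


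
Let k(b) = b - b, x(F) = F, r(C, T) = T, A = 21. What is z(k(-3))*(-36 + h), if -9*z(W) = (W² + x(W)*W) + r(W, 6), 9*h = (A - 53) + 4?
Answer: 704/27 ≈ 26.074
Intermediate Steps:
k(b) = 0
h = -28/9 (h = ((21 - 53) + 4)/9 = (-32 + 4)/9 = (⅑)*(-28) = -28/9 ≈ -3.1111)
z(W) = -⅔ - 2*W²/9 (z(W) = -((W² + W*W) + 6)/9 = -((W² + W²) + 6)/9 = -(2*W² + 6)/9 = -(6 + 2*W²)/9 = -⅔ - 2*W²/9)
z(k(-3))*(-36 + h) = (-⅔ - 2/9*0²)*(-36 - 28/9) = (-⅔ - 2/9*0)*(-352/9) = (-⅔ + 0)*(-352/9) = -⅔*(-352/9) = 704/27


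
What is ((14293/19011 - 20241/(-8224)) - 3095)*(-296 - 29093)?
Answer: 14206347499085033/156346464 ≈ 9.0865e+7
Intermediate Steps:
((14293/19011 - 20241/(-8224)) - 3095)*(-296 - 29093) = ((14293*(1/19011) - 20241*(-1/8224)) - 3095)*(-29389) = ((14293/19011 + 20241/8224) - 3095)*(-29389) = (502347283/156346464 - 3095)*(-29389) = -483389958797/156346464*(-29389) = 14206347499085033/156346464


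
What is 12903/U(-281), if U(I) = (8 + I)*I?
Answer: 4301/25571 ≈ 0.16820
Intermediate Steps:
U(I) = I*(8 + I)
12903/U(-281) = 12903/((-281*(8 - 281))) = 12903/((-281*(-273))) = 12903/76713 = 12903*(1/76713) = 4301/25571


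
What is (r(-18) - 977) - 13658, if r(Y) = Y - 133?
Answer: -14786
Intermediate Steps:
r(Y) = -133 + Y
(r(-18) - 977) - 13658 = ((-133 - 18) - 977) - 13658 = (-151 - 977) - 13658 = -1128 - 13658 = -14786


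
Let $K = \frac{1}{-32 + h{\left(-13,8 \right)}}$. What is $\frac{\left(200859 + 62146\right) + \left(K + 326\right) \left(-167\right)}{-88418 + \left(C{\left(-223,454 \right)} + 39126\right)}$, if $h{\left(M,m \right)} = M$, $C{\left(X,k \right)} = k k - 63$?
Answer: $\frac{9385502}{7054245} \approx 1.3305$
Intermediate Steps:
$C{\left(X,k \right)} = -63 + k^{2}$ ($C{\left(X,k \right)} = k^{2} - 63 = -63 + k^{2}$)
$K = - \frac{1}{45}$ ($K = \frac{1}{-32 - 13} = \frac{1}{-45} = - \frac{1}{45} \approx -0.022222$)
$\frac{\left(200859 + 62146\right) + \left(K + 326\right) \left(-167\right)}{-88418 + \left(C{\left(-223,454 \right)} + 39126\right)} = \frac{\left(200859 + 62146\right) + \left(- \frac{1}{45} + 326\right) \left(-167\right)}{-88418 + \left(\left(-63 + 454^{2}\right) + 39126\right)} = \frac{263005 + \frac{14669}{45} \left(-167\right)}{-88418 + \left(\left(-63 + 206116\right) + 39126\right)} = \frac{263005 - \frac{2449723}{45}}{-88418 + \left(206053 + 39126\right)} = \frac{9385502}{45 \left(-88418 + 245179\right)} = \frac{9385502}{45 \cdot 156761} = \frac{9385502}{45} \cdot \frac{1}{156761} = \frac{9385502}{7054245}$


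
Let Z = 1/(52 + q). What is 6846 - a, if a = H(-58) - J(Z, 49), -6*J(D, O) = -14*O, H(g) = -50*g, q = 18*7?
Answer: 12181/3 ≈ 4060.3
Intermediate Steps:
q = 126
Z = 1/178 (Z = 1/(52 + 126) = 1/178 ≈ 0.0056180)
J(D, O) = 7*O/3 (J(D, O) = -(-7)*O/3 = 7*O/3)
a = 8357/3 (a = -50*(-58) - 7*49/3 = 2900 - 1*343/3 = 2900 - 343/3 = 8357/3 ≈ 2785.7)
6846 - a = 6846 - 1*8357/3 = 6846 - 8357/3 = 12181/3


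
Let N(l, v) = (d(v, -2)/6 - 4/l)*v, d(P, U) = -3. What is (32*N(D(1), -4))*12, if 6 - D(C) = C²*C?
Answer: 9984/5 ≈ 1996.8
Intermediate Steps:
D(C) = 6 - C³ (D(C) = 6 - C²*C = 6 - C³)
N(l, v) = v*(-½ - 4/l) (N(l, v) = (-3/6 - 4/l)*v = (-3*⅙ - 4/l)*v = (-½ - 4/l)*v = v*(-½ - 4/l))
(32*N(D(1), -4))*12 = (32*((½)*(-4)*(-8 - (6 - 1*1³))/(6 - 1*1³)))*12 = (32*((½)*(-4)*(-8 - (6 - 1*1))/(6 - 1*1)))*12 = (32*((½)*(-4)*(-8 - (6 - 1))/(6 - 1)))*12 = (32*((½)*(-4)*(-8 - 1*5)/5))*12 = (32*((½)*(-4)*(⅕)*(-8 - 5)))*12 = (32*((½)*(-4)*(⅕)*(-13)))*12 = (32*(26/5))*12 = (832/5)*12 = 9984/5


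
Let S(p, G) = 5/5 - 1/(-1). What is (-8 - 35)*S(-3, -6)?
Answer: -86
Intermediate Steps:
S(p, G) = 2 (S(p, G) = 5*(⅕) - 1*(-1) = 1 + 1 = 2)
(-8 - 35)*S(-3, -6) = (-8 - 35)*2 = -43*2 = -86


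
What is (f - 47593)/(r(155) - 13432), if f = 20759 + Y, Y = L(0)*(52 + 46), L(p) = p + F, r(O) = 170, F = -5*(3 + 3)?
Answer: 14887/6631 ≈ 2.2451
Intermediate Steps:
F = -30 (F = -5*6 = -30)
L(p) = -30 + p (L(p) = p - 30 = -30 + p)
Y = -2940 (Y = (-30 + 0)*(52 + 46) = -30*98 = -2940)
f = 17819 (f = 20759 - 2940 = 17819)
(f - 47593)/(r(155) - 13432) = (17819 - 47593)/(170 - 13432) = -29774/(-13262) = -29774*(-1/13262) = 14887/6631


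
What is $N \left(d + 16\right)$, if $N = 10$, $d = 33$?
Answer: $490$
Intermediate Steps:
$N \left(d + 16\right) = 10 \left(33 + 16\right) = 10 \cdot 49 = 490$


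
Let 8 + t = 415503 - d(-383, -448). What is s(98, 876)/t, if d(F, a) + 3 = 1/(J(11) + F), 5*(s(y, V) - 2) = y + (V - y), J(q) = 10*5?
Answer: 295038/691804175 ≈ 0.00042648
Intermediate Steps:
J(q) = 50
s(y, V) = 2 + V/5 (s(y, V) = 2 + (y + (V - y))/5 = 2 + V/5)
d(F, a) = -3 + 1/(50 + F)
t = 138360835/333 (t = -8 + (415503 - (-149 - 3*(-383))/(50 - 383)) = -8 + (415503 - (-149 + 1149)/(-333)) = -8 + (415503 - (-1)*1000/333) = -8 + (415503 - 1*(-1000/333)) = -8 + (415503 + 1000/333) = -8 + 138363499/333 = 138360835/333 ≈ 4.1550e+5)
s(98, 876)/t = (2 + (1/5)*876)/(138360835/333) = (2 + 876/5)*(333/138360835) = (886/5)*(333/138360835) = 295038/691804175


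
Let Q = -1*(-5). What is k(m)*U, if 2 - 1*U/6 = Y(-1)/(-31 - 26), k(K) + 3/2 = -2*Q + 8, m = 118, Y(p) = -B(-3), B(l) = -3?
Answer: -819/19 ≈ -43.105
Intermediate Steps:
Q = 5
Y(p) = 3 (Y(p) = -1*(-3) = 3)
k(K) = -7/2 (k(K) = -3/2 + (-2*5 + 8) = -3/2 + (-10 + 8) = -3/2 - 2 = -7/2)
U = 234/19 (U = 12 - 6*3/(-31 - 26) = 12 - 6*3/(-57) = 12 - (-2)*3/19 = 12 - 6*(-1/19) = 12 + 6/19 = 234/19 ≈ 12.316)
k(m)*U = -7/2*234/19 = -819/19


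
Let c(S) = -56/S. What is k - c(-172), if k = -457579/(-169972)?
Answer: 17296289/7308796 ≈ 2.3665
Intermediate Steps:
k = 457579/169972 (k = -457579*(-1/169972) = 457579/169972 ≈ 2.6921)
k - c(-172) = 457579/169972 - (-56)/(-172) = 457579/169972 - (-56)*(-1)/172 = 457579/169972 - 1*14/43 = 457579/169972 - 14/43 = 17296289/7308796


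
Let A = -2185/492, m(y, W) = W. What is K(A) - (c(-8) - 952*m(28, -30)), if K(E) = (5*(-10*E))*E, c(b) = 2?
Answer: -3576271609/121032 ≈ -29548.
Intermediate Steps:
A = -2185/492 (A = -2185*1/492 = -2185/492 ≈ -4.4411)
K(E) = -50*E² (K(E) = (-50*E)*E = -50*E²)
K(A) - (c(-8) - 952*m(28, -30)) = -50*(-2185/492)² - (2 - 952*(-30)) = -50*4774225/242064 - (2 + 28560) = -119355625/121032 - 1*28562 = -119355625/121032 - 28562 = -3576271609/121032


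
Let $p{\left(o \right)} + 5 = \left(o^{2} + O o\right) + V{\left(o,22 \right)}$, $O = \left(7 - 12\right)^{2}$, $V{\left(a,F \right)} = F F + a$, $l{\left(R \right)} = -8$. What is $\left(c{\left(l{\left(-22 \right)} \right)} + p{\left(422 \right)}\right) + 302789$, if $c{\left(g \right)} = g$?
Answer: $492316$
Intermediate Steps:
$V{\left(a,F \right)} = a + F^{2}$ ($V{\left(a,F \right)} = F^{2} + a = a + F^{2}$)
$O = 25$ ($O = \left(-5\right)^{2} = 25$)
$p{\left(o \right)} = 479 + o^{2} + 26 o$ ($p{\left(o \right)} = -5 + \left(\left(o^{2} + 25 o\right) + \left(o + 22^{2}\right)\right) = -5 + \left(\left(o^{2} + 25 o\right) + \left(o + 484\right)\right) = -5 + \left(\left(o^{2} + 25 o\right) + \left(484 + o\right)\right) = -5 + \left(484 + o^{2} + 26 o\right) = 479 + o^{2} + 26 o$)
$\left(c{\left(l{\left(-22 \right)} \right)} + p{\left(422 \right)}\right) + 302789 = \left(-8 + \left(479 + 422^{2} + 26 \cdot 422\right)\right) + 302789 = \left(-8 + \left(479 + 178084 + 10972\right)\right) + 302789 = \left(-8 + 189535\right) + 302789 = 189527 + 302789 = 492316$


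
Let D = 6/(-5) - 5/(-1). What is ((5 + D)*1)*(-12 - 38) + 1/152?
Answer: -66879/152 ≈ -439.99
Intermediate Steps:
D = 19/5 (D = 6*(-1/5) - 5*(-1) = -6/5 + 5 = 19/5 ≈ 3.8000)
((5 + D)*1)*(-12 - 38) + 1/152 = ((5 + 19/5)*1)*(-12 - 38) + 1/152 = ((44/5)*1)*(-50) + 1/152 = (44/5)*(-50) + 1/152 = -440 + 1/152 = -66879/152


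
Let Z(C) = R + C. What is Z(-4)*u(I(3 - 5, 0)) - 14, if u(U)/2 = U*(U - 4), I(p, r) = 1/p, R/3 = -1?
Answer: -91/2 ≈ -45.500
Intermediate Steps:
R = -3 (R = 3*(-1) = -3)
Z(C) = -3 + C
u(U) = 2*U*(-4 + U) (u(U) = 2*(U*(U - 4)) = 2*(U*(-4 + U)) = 2*U*(-4 + U))
Z(-4)*u(I(3 - 5, 0)) - 14 = (-3 - 4)*(2*(-4 + 1/(3 - 5))/(3 - 5)) - 14 = -14*(-4 + 1/(-2))/(-2) - 14 = -14*(-1)*(-4 - ½)/2 - 14 = -14*(-1)*(-9)/(2*2) - 14 = -7*9/2 - 14 = -63/2 - 14 = -91/2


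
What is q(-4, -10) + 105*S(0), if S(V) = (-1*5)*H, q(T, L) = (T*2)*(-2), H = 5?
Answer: -2609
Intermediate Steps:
q(T, L) = -4*T (q(T, L) = (2*T)*(-2) = -4*T)
S(V) = -25 (S(V) = -1*5*5 = -5*5 = -25)
q(-4, -10) + 105*S(0) = -4*(-4) + 105*(-25) = 16 - 2625 = -2609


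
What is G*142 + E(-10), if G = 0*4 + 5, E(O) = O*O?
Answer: 810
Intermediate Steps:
E(O) = O**2
G = 5 (G = 0 + 5 = 5)
G*142 + E(-10) = 5*142 + (-10)**2 = 710 + 100 = 810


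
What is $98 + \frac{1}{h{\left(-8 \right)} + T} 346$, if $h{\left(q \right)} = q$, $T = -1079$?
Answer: $\frac{106180}{1087} \approx 97.682$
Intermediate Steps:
$98 + \frac{1}{h{\left(-8 \right)} + T} 346 = 98 + \frac{1}{-8 - 1079} \cdot 346 = 98 + \frac{1}{-1087} \cdot 346 = 98 - \frac{346}{1087} = \frac{106180}{1087}$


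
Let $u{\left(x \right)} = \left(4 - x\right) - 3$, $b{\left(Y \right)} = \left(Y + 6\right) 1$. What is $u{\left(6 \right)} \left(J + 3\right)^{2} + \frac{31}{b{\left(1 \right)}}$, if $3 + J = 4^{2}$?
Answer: $- \frac{8929}{7} \approx -1275.6$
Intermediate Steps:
$b{\left(Y \right)} = 6 + Y$ ($b{\left(Y \right)} = \left(6 + Y\right) 1 = 6 + Y$)
$u{\left(x \right)} = 1 - x$
$J = 13$ ($J = -3 + 4^{2} = -3 + 16 = 13$)
$u{\left(6 \right)} \left(J + 3\right)^{2} + \frac{31}{b{\left(1 \right)}} = \left(1 - 6\right) \left(13 + 3\right)^{2} + \frac{31}{6 + 1} = \left(1 - 6\right) 16^{2} + \frac{31}{7} = \left(-5\right) 256 + 31 \cdot \frac{1}{7} = -1280 + \frac{31}{7} = - \frac{8929}{7}$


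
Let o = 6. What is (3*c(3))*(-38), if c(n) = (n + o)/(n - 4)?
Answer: 1026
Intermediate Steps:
c(n) = (6 + n)/(-4 + n) (c(n) = (n + 6)/(n - 4) = (6 + n)/(-4 + n))
(3*c(3))*(-38) = (3*((6 + 3)/(-4 + 3)))*(-38) = (3*(9/(-1)))*(-38) = (3*(-1*9))*(-38) = (3*(-9))*(-38) = -27*(-38) = 1026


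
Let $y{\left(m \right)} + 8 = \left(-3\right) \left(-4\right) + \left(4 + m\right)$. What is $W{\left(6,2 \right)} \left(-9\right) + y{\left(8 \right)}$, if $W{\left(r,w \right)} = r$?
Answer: $-38$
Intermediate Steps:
$y{\left(m \right)} = 8 + m$ ($y{\left(m \right)} = -8 + \left(\left(-3\right) \left(-4\right) + \left(4 + m\right)\right) = -8 + \left(12 + \left(4 + m\right)\right) = -8 + \left(16 + m\right) = 8 + m$)
$W{\left(6,2 \right)} \left(-9\right) + y{\left(8 \right)} = 6 \left(-9\right) + \left(8 + 8\right) = -54 + 16 = -38$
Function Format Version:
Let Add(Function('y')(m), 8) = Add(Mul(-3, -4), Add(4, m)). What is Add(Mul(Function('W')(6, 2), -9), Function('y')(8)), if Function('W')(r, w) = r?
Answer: -38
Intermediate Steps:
Function('y')(m) = Add(8, m) (Function('y')(m) = Add(-8, Add(Mul(-3, -4), Add(4, m))) = Add(-8, Add(12, Add(4, m))) = Add(-8, Add(16, m)) = Add(8, m))
Add(Mul(Function('W')(6, 2), -9), Function('y')(8)) = Add(Mul(6, -9), Add(8, 8)) = Add(-54, 16) = -38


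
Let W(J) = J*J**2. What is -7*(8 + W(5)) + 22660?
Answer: 21729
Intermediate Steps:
W(J) = J**3
-7*(8 + W(5)) + 22660 = -7*(8 + 5**3) + 22660 = -7*(8 + 125) + 22660 = -7*133 + 22660 = -931 + 22660 = 21729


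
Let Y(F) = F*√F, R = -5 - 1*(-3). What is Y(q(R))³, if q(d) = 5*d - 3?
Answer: 28561*I*√13 ≈ 1.0298e+5*I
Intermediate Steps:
R = -2 (R = -5 + 3 = -2)
q(d) = -3 + 5*d
Y(F) = F^(3/2)
Y(q(R))³ = ((-3 + 5*(-2))^(3/2))³ = ((-3 - 10)^(3/2))³ = ((-13)^(3/2))³ = (-13*I*√13)³ = 28561*I*√13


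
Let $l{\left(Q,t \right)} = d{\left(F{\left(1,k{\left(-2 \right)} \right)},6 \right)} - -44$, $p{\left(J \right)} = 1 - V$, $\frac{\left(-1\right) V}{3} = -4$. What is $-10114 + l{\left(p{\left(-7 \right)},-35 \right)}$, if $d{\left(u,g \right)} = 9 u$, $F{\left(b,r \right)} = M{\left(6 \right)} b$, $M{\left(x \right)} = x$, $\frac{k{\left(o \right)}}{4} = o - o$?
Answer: $-10016$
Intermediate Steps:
$V = 12$ ($V = \left(-3\right) \left(-4\right) = 12$)
$p{\left(J \right)} = -11$ ($p{\left(J \right)} = 1 - 12 = -11$)
$k{\left(o \right)} = 0$ ($k{\left(o \right)} = 4 \left(o - o\right) = 4 \cdot 0 = 0$)
$F{\left(b,r \right)} = 6 b$
$l{\left(Q,t \right)} = 98$ ($l{\left(Q,t \right)} = 9 \cdot 6 \cdot 1 - -44 = 9 \cdot 6 + 44 = 54 + 44 = 98$)
$-10114 + l{\left(p{\left(-7 \right)},-35 \right)} = -10114 + 98 = -10016$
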